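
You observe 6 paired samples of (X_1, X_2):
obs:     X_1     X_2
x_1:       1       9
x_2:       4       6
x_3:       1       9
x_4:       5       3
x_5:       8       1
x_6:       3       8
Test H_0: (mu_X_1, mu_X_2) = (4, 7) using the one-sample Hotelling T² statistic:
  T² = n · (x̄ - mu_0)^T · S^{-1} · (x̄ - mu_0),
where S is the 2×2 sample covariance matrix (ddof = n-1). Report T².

Step 1 — sample mean vector:
  mean(X_1) = (1 + 4 + 1 + 5 + 8 + 3) / 6 = 22/6 = 3.6667
  mean(X_2) = (9 + 6 + 9 + 3 + 1 + 8) / 6 = 36/6 = 6
  x̄ = (3.6667, 6),  deviation x̄ - mu_0 = (3.6667, 6) - (4, 7) = (-0.3333, -1).

Step 2 — sample covariance matrix, S[i,j] = (1/(n-1)) · Σ_k (x_{k,i} - mean_i) · (x_{k,j} - mean_j), divisor n-1 = 5:
  S[X_1,X_1] = ((-2.6667)·(-2.6667) + (0.3333)·(0.3333) + (-2.6667)·(-2.6667) + (1.3333)·(1.3333) + (4.3333)·(4.3333) + (-0.6667)·(-0.6667)) / 5 = 35.3333/5 = 7.0667
  S[X_1,X_2] = ((-2.6667)·(3) + (0.3333)·(0) + (-2.6667)·(3) + (1.3333)·(-3) + (4.3333)·(-5) + (-0.6667)·(2)) / 5 = -43/5 = -8.6
  S[X_2,X_2] = ((3)·(3) + (0)·(0) + (3)·(3) + (-3)·(-3) + (-5)·(-5) + (2)·(2)) / 5 = 56/5 = 11.2
  S = [[7.0667, -8.6],
 [-8.6, 11.2]].

Step 3 — invert S. det(S) = 7.0667·11.2 - (-8.6)² = 5.1867.
  S^{-1} = (1/det) · [[d, -b], [-b, a]] = [[2.1594, 1.6581],
 [1.6581, 1.3625]].

Step 4 — quadratic form (x̄ - mu_0)^T · S^{-1} · (x̄ - mu_0):
  S^{-1} · (x̄ - mu_0) = (-2.3779, -1.9152),
  (x̄ - mu_0)^T · [...] = (-0.3333)·(-2.3779) + (-1)·(-1.9152) = 2.7078.

Step 5 — scale by n: T² = 6 · 2.7078 = 16.2468.

T² ≈ 16.2468


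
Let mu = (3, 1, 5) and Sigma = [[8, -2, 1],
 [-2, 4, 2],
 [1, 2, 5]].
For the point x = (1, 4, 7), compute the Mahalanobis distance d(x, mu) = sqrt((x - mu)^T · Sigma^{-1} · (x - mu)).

Step 1 — centre the observation: (x - mu) = (-2, 3, 2).

Step 2 — invert Sigma (cofactor / det for 3×3, or solve directly):
  Sigma^{-1} = [[0.1667, 0.125, -0.0833],
 [0.125, 0.4062, -0.1875],
 [-0.0833, -0.1875, 0.2917]].

Step 3 — form the quadratic (x - mu)^T · Sigma^{-1} · (x - mu):
  Sigma^{-1} · (x - mu) = (-0.125, 0.5938, 0.1875).
  (x - mu)^T · [Sigma^{-1} · (x - mu)] = (-2)·(-0.125) + (3)·(0.5938) + (2)·(0.1875) = 2.4063.

Step 4 — take square root: d = √(2.4063) ≈ 1.5512.

d(x, mu) = √(2.4063) ≈ 1.5512


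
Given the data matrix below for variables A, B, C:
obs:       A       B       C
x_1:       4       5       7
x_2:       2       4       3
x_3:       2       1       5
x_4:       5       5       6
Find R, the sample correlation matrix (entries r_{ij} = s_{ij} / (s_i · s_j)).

Step 1 — column means:
  mean(A) = (4 + 2 + 2 + 5) / 4 = 13/4 = 3.25
  mean(B) = (5 + 4 + 1 + 5) / 4 = 15/4 = 3.75
  mean(C) = (7 + 3 + 5 + 6) / 4 = 21/4 = 5.25

Step 2 — sample variances and covariances s[i,j] = (1/(n-1)) · Σ_k (x_{k,i} - mean_i) · (x_{k,j} - mean_j), with n-1 = 3:
  s[A,A] = ((0.75)·(0.75) + (-1.25)·(-1.25) + (-1.25)·(-1.25) + (1.75)·(1.75)) / 3 = 6.75/3 = 2.25
  s[A,B] = ((0.75)·(1.25) + (-1.25)·(0.25) + (-1.25)·(-2.75) + (1.75)·(1.25)) / 3 = 6.25/3 = 2.0833
  s[A,C] = ((0.75)·(1.75) + (-1.25)·(-2.25) + (-1.25)·(-0.25) + (1.75)·(0.75)) / 3 = 5.75/3 = 1.9167
  s[B,B] = ((1.25)·(1.25) + (0.25)·(0.25) + (-2.75)·(-2.75) + (1.25)·(1.25)) / 3 = 10.75/3 = 3.5833
  s[B,C] = ((1.25)·(1.75) + (0.25)·(-2.25) + (-2.75)·(-0.25) + (1.25)·(0.75)) / 3 = 3.25/3 = 1.0833
  s[C,C] = ((1.75)·(1.75) + (-2.25)·(-2.25) + (-0.25)·(-0.25) + (0.75)·(0.75)) / 3 = 8.75/3 = 2.9167
  Sample standard deviations s_i = √(s[i,i]):
  s(A) = √(2.25) = 1.5
  s(B) = √(3.5833) = 1.893
  s(C) = √(2.9167) = 1.7078

Step 3 — r_{ij} = s_{ij} / (s_i · s_j):
  r[A,A] = 1 (diagonal).
  r[A,B] = 2.0833 / (1.5 · 1.893) = 2.0833 / 2.8395 = 0.7337
  r[A,C] = 1.9167 / (1.5 · 1.7078) = 1.9167 / 2.5617 = 0.7482
  r[B,B] = 1 (diagonal).
  r[B,C] = 1.0833 / (1.893 · 1.7078) = 1.0833 / 3.2329 = 0.3351
  r[C,C] = 1 (diagonal).

R is symmetric with unit diagonal. Assembling:

R = [[1, 0.7337, 0.7482],
 [0.7337, 1, 0.3351],
 [0.7482, 0.3351, 1]]


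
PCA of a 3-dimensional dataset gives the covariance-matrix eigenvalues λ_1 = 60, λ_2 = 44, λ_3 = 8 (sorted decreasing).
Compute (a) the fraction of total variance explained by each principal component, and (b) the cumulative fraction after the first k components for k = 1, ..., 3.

Step 1 — total variance = trace(Sigma) = Σ λ_i = 60 + 44 + 8 = 112.

Step 2 — fraction explained by component i = λ_i / Σ λ:
  PC1: 60/112 = 0.5357
  PC2: 44/112 = 0.3929
  PC3: 8/112 = 0.0714

Step 3 — cumulative fraction after k components = (λ_1 + ... + λ_k) / Σ λ:
  k = 1: 60/112 = 0.5357
  k = 2: (60 + 44)/112 = 104/112 = 0.9286
  k = 3: (60 + 44 + 8)/112 = 112/112 = 1

Summary (fraction, with percent):

explained: PC1 0.5357 (53.57%), PC2 0.3929 (39.29%), PC3 0.0714 (7.14%);  cumulative: 0.5357, 0.9286, 1


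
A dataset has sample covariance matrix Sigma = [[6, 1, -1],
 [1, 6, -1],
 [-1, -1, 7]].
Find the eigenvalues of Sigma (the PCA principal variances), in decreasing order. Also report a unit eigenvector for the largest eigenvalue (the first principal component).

Step 1 — characteristic polynomial p(λ) = det(λI - Sigma) = λ³ - tr·λ² + c_1·λ - det, where tr = trace, c_1 = sum of the principal 2×2 minors, det = det(Sigma):
  tr = 6 + 6 + 7 = 19,
  c_1 = (6·6 - (1)²) + (6·7 - (-1)²) + (6·7 - (-1)²) = 35 + 41 + 41 = 117,
  det = 6·(6·7 - (-1)²) - (1)·((1)·7 - (-1)·(-1)) + (-1)·((1)·(-1) - 6·(-1)) = 6·(41) - (1)·(6) + (-1)·(5) = 235.
  So p(λ) = λ³ - 19λ² + 117λ - 235.
Step 2 — look for an integer root (rational root theorem: any rational root is an integer divisor of 235). Testing λ = 5:
  p(5) = 125 - 475 + 585 - 235 = 0  ✓
  Dividing out (λ - 5): p(λ) = (λ - 5)(λ² - 14λ + 47).
Step 3 — remaining eigenvalues from the quadratic λ² - 14λ + 47 = 0:
  Δ = 14² - 4·47 = 196 - 188 = 8,  λ = (14 ± √8)/2 = (14 ± 2.8284)/2 ≈ 8.4142 or 5.5858.
  Sorted: λ_1 = 8.4142,  λ_2 = 5.5858,  λ_3 = 5  (check: sum = 19 = tr ✓).

Step 4 — unit eigenvector for λ_1 ≈ 8.4142: v spans the null space of (Sigma - λ_1 I), whose rows are
  r_1 = (-2.4142, 1, -1),  r_2 = (1, -2.4142, -1),  r_3 = (-1, -1, -1.4142).
  v is orthogonal to every row, so take v ∝ r_1 × r_2 = ((1)·(-1) - (-1)·(-2.4142), (-1)·(1) - (-2.4142)·(-1), (-2.4142)·(-2.4142) - (1)·(1)) ≈ (-3.4142, -3.4142, 4.8284).
  Rescale (multiply by -1 so the first nonzero entry is positive): u = (3.4142, 3.4142, -4.8284).
  ||u|| = √((3.4142)² + (3.4142)² + (-4.8284)²) = √(46.6274) ≈ 6.8284,  v_1 = u/||u|| ≈ (0.5, 0.5, -0.7071) (||v_1|| = 1).

λ_1 = 8.4142,  λ_2 = 5.5858,  λ_3 = 5;  v_1 ≈ (0.5, 0.5, -0.7071)


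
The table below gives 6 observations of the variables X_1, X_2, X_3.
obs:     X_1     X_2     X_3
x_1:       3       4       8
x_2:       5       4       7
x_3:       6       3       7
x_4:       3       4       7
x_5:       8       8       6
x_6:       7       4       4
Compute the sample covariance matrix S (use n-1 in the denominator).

Step 1 — column means:
  mean(X_1) = (3 + 5 + 6 + 3 + 8 + 7) / 6 = 32/6 = 5.3333
  mean(X_2) = (4 + 4 + 3 + 4 + 8 + 4) / 6 = 27/6 = 4.5
  mean(X_3) = (8 + 7 + 7 + 7 + 6 + 4) / 6 = 39/6 = 6.5

Step 2 — sample covariance S[i,j] = (1/(n-1)) · Σ_k (x_{k,i} - mean_i) · (x_{k,j} - mean_j), with n-1 = 5.
  S[X_1,X_1] = ((-2.3333)·(-2.3333) + (-0.3333)·(-0.3333) + (0.6667)·(0.6667) + (-2.3333)·(-2.3333) + (2.6667)·(2.6667) + (1.6667)·(1.6667)) / 5 = 21.3333/5 = 4.2667
  S[X_1,X_2] = ((-2.3333)·(-0.5) + (-0.3333)·(-0.5) + (0.6667)·(-1.5) + (-2.3333)·(-0.5) + (2.6667)·(3.5) + (1.6667)·(-0.5)) / 5 = 10/5 = 2
  S[X_1,X_3] = ((-2.3333)·(1.5) + (-0.3333)·(0.5) + (0.6667)·(0.5) + (-2.3333)·(0.5) + (2.6667)·(-0.5) + (1.6667)·(-2.5)) / 5 = -10/5 = -2
  S[X_2,X_2] = ((-0.5)·(-0.5) + (-0.5)·(-0.5) + (-1.5)·(-1.5) + (-0.5)·(-0.5) + (3.5)·(3.5) + (-0.5)·(-0.5)) / 5 = 15.5/5 = 3.1
  S[X_2,X_3] = ((-0.5)·(1.5) + (-0.5)·(0.5) + (-1.5)·(0.5) + (-0.5)·(0.5) + (3.5)·(-0.5) + (-0.5)·(-2.5)) / 5 = -2.5/5 = -0.5
  S[X_3,X_3] = ((1.5)·(1.5) + (0.5)·(0.5) + (0.5)·(0.5) + (0.5)·(0.5) + (-0.5)·(-0.5) + (-2.5)·(-2.5)) / 5 = 9.5/5 = 1.9

S is symmetric (S[j,i] = S[i,j]). Assembling:

S = [[4.2667, 2, -2],
 [2, 3.1, -0.5],
 [-2, -0.5, 1.9]]


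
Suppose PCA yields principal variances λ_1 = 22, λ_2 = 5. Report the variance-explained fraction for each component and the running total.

Step 1 — total variance = trace(Sigma) = Σ λ_i = 22 + 5 = 27.

Step 2 — fraction explained by component i = λ_i / Σ λ:
  PC1: 22/27 = 0.8148
  PC2: 5/27 = 0.1852

Step 3 — cumulative fraction after k components = (λ_1 + ... + λ_k) / Σ λ:
  k = 1: 22/27 = 0.8148
  k = 2: (22 + 5)/27 = 27/27 = 1

Summary (fraction, with percent):

explained: PC1 0.8148 (81.48%), PC2 0.1852 (18.52%);  cumulative: 0.8148, 1


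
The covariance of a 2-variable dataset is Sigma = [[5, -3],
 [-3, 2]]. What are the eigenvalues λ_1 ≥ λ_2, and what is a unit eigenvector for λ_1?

Step 1 — characteristic polynomial of 2×2 Sigma:
  det(Sigma - λI) = λ² - trace · λ + det = 0.
  trace = 5 + 2 = 7, det = 5·2 - (-3)² = 1.
Step 2 — discriminant:
  Δ = trace² - 4·det = 49 - 4 = 45.
Step 3 — eigenvalues:
  λ = (trace ± √Δ)/2 = (7 ± 6.7082)/2,
  λ_1 = 6.8541,  λ_2 = 0.1459.

Step 4 — unit eigenvector for λ_1: solve (Sigma - λ_1 I)v = 0. First row:
  (5 - 6.8541)·v_x + (-3)·v_y = 0, i.e. (-1.8541)·v_x + (-3)·v_y = 0,
  so v ∝ (b, λ_1 - a) = (-3, 1.8541); multiply by -1 so the first entry is positive: u = (3, -1.8541).
  ||u|| = √((3)² + (-1.8541)²) = √(12.4377) ≈ 3.5267,
  v_1 = u/||u|| ≈ (0.8507, -0.5257) (||v_1|| = 1).

λ_1 = 6.8541,  λ_2 = 0.1459;  v_1 ≈ (0.8507, -0.5257)


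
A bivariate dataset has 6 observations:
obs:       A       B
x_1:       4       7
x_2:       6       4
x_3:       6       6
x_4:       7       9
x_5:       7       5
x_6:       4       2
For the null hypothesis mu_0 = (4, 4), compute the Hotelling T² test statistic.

Step 1 — sample mean vector:
  mean(A) = (4 + 6 + 6 + 7 + 7 + 4) / 6 = 34/6 = 5.6667
  mean(B) = (7 + 4 + 6 + 9 + 5 + 2) / 6 = 33/6 = 5.5
  x̄ = (5.6667, 5.5),  deviation x̄ - mu_0 = (5.6667, 5.5) - (4, 4) = (1.6667, 1.5).

Step 2 — sample covariance matrix, S[i,j] = (1/(n-1)) · Σ_k (x_{k,i} - mean_i) · (x_{k,j} - mean_j), divisor n-1 = 5:
  S[A,A] = ((-1.6667)·(-1.6667) + (0.3333)·(0.3333) + (0.3333)·(0.3333) + (1.3333)·(1.3333) + (1.3333)·(1.3333) + (-1.6667)·(-1.6667)) / 5 = 9.3333/5 = 1.8667
  S[A,B] = ((-1.6667)·(1.5) + (0.3333)·(-1.5) + (0.3333)·(0.5) + (1.3333)·(3.5) + (1.3333)·(-0.5) + (-1.6667)·(-3.5)) / 5 = 7/5 = 1.4
  S[B,B] = ((1.5)·(1.5) + (-1.5)·(-1.5) + (0.5)·(0.5) + (3.5)·(3.5) + (-0.5)·(-0.5) + (-3.5)·(-3.5)) / 5 = 29.5/5 = 5.9
  S = [[1.8667, 1.4],
 [1.4, 5.9]].

Step 3 — invert S. det(S) = 1.8667·5.9 - (1.4)² = 9.0533.
  S^{-1} = (1/det) · [[d, -b], [-b, a]] = [[0.6517, -0.1546],
 [-0.1546, 0.2062]].

Step 4 — quadratic form (x̄ - mu_0)^T · S^{-1} · (x̄ - mu_0):
  S^{-1} · (x̄ - mu_0) = (0.8542, 0.0515),
  (x̄ - mu_0)^T · [...] = (1.6667)·(0.8542) + (1.5)·(0.0515) = 1.501.

Step 5 — scale by n: T² = 6 · 1.501 = 9.0059.

T² ≈ 9.0059


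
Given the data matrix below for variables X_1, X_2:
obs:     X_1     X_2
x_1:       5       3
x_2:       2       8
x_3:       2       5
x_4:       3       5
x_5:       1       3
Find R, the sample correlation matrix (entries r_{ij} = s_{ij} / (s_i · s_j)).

Step 1 — column means:
  mean(X_1) = (5 + 2 + 2 + 3 + 1) / 5 = 13/5 = 2.6
  mean(X_2) = (3 + 8 + 5 + 5 + 3) / 5 = 24/5 = 4.8

Step 2 — sample variances and covariances s[i,j] = (1/(n-1)) · Σ_k (x_{k,i} - mean_i) · (x_{k,j} - mean_j), with n-1 = 4:
  s[X_1,X_1] = ((2.4)·(2.4) + (-0.6)·(-0.6) + (-0.6)·(-0.6) + (0.4)·(0.4) + (-1.6)·(-1.6)) / 4 = 9.2/4 = 2.3
  s[X_1,X_2] = ((2.4)·(-1.8) + (-0.6)·(3.2) + (-0.6)·(0.2) + (0.4)·(0.2) + (-1.6)·(-1.8)) / 4 = -3.4/4 = -0.85
  s[X_2,X_2] = ((-1.8)·(-1.8) + (3.2)·(3.2) + (0.2)·(0.2) + (0.2)·(0.2) + (-1.8)·(-1.8)) / 4 = 16.8/4 = 4.2
  Sample standard deviations s_i = √(s[i,i]):
  s(X_1) = √(2.3) = 1.5166
  s(X_2) = √(4.2) = 2.0494

Step 3 — r_{ij} = s_{ij} / (s_i · s_j):
  r[X_1,X_1] = 1 (diagonal).
  r[X_1,X_2] = -0.85 / (1.5166 · 2.0494) = -0.85 / 3.1081 = -0.2735
  r[X_2,X_2] = 1 (diagonal).

R is symmetric with unit diagonal. Assembling:

R = [[1, -0.2735],
 [-0.2735, 1]]


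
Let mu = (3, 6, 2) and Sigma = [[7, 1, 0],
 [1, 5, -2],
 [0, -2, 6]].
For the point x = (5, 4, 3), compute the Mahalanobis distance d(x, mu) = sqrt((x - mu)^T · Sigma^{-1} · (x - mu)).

Step 1 — centre the observation: (x - mu) = (2, -2, 1).

Step 2 — invert Sigma (cofactor / det for 3×3, or solve directly):
  Sigma^{-1} = [[0.1477, -0.0341, -0.0114],
 [-0.0341, 0.2386, 0.0795],
 [-0.0114, 0.0795, 0.1932]].

Step 3 — form the quadratic (x - mu)^T · Sigma^{-1} · (x - mu):
  Sigma^{-1} · (x - mu) = (0.3523, -0.4659, 0.0114).
  (x - mu)^T · [Sigma^{-1} · (x - mu)] = (2)·(0.3523) + (-2)·(-0.4659) + (1)·(0.0114) = 1.6477.

Step 4 — take square root: d = √(1.6477) ≈ 1.2836.

d(x, mu) = √(1.6477) ≈ 1.2836


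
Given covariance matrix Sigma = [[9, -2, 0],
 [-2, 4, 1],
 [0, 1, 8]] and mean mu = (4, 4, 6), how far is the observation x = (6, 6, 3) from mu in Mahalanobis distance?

Step 1 — centre the observation: (x - mu) = (2, 2, -3).

Step 2 — invert Sigma (cofactor / det for 3×3, or solve directly):
  Sigma^{-1} = [[0.1255, 0.0648, -0.0081],
 [0.0648, 0.2915, -0.0364],
 [-0.0081, -0.0364, 0.1296]].

Step 3 — form the quadratic (x - mu)^T · Sigma^{-1} · (x - mu):
  Sigma^{-1} · (x - mu) = (0.4049, 0.8219, -0.4777).
  (x - mu)^T · [Sigma^{-1} · (x - mu)] = (2)·(0.4049) + (2)·(0.8219) + (-3)·(-0.4777) = 3.8866.

Step 4 — take square root: d = √(3.8866) ≈ 1.9715.

d(x, mu) = √(3.8866) ≈ 1.9715


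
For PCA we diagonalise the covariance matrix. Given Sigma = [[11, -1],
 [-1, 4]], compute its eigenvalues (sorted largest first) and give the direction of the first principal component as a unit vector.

Step 1 — characteristic polynomial of 2×2 Sigma:
  det(Sigma - λI) = λ² - trace · λ + det = 0.
  trace = 11 + 4 = 15, det = 11·4 - (-1)² = 43.
Step 2 — discriminant:
  Δ = trace² - 4·det = 225 - 172 = 53.
Step 3 — eigenvalues:
  λ = (trace ± √Δ)/2 = (15 ± 7.2801)/2,
  λ_1 = 11.1401,  λ_2 = 3.8599.

Step 4 — unit eigenvector for λ_1: solve (Sigma - λ_1 I)v = 0. First row:
  (11 - 11.1401)·v_x + (-1)·v_y = 0, i.e. (-0.1401)·v_x + (-1)·v_y = 0,
  so v ∝ (b, λ_1 - a) = (-1, 0.1401); multiply by -1 so the first entry is positive: u = (1, -0.1401).
  ||u|| = √((1)² + (-0.1401)²) = √(1.0196) ≈ 1.0098,
  v_1 = u/||u|| ≈ (0.9903, -0.1387) (||v_1|| = 1).

λ_1 = 11.1401,  λ_2 = 3.8599;  v_1 ≈ (0.9903, -0.1387)


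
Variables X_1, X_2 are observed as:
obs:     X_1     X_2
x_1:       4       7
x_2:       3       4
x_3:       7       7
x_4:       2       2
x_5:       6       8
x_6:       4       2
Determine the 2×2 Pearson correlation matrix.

Step 1 — column means:
  mean(X_1) = (4 + 3 + 7 + 2 + 6 + 4) / 6 = 26/6 = 4.3333
  mean(X_2) = (7 + 4 + 7 + 2 + 8 + 2) / 6 = 30/6 = 5

Step 2 — sample variances and covariances s[i,j] = (1/(n-1)) · Σ_k (x_{k,i} - mean_i) · (x_{k,j} - mean_j), with n-1 = 5:
  s[X_1,X_1] = ((-0.3333)·(-0.3333) + (-1.3333)·(-1.3333) + (2.6667)·(2.6667) + (-2.3333)·(-2.3333) + (1.6667)·(1.6667) + (-0.3333)·(-0.3333)) / 5 = 17.3333/5 = 3.4667
  s[X_1,X_2] = ((-0.3333)·(2) + (-1.3333)·(-1) + (2.6667)·(2) + (-2.3333)·(-3) + (1.6667)·(3) + (-0.3333)·(-3)) / 5 = 19/5 = 3.8
  s[X_2,X_2] = ((2)·(2) + (-1)·(-1) + (2)·(2) + (-3)·(-3) + (3)·(3) + (-3)·(-3)) / 5 = 36/5 = 7.2
  Sample standard deviations s_i = √(s[i,i]):
  s(X_1) = √(3.4667) = 1.8619
  s(X_2) = √(7.2) = 2.6833

Step 3 — r_{ij} = s_{ij} / (s_i · s_j):
  r[X_1,X_1] = 1 (diagonal).
  r[X_1,X_2] = 3.8 / (1.8619 · 2.6833) = 3.8 / 4.996 = 0.7606
  r[X_2,X_2] = 1 (diagonal).

R is symmetric with unit diagonal. Assembling:

R = [[1, 0.7606],
 [0.7606, 1]]


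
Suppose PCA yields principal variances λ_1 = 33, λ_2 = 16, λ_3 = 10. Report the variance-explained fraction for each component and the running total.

Step 1 — total variance = trace(Sigma) = Σ λ_i = 33 + 16 + 10 = 59.

Step 2 — fraction explained by component i = λ_i / Σ λ:
  PC1: 33/59 = 0.5593
  PC2: 16/59 = 0.2712
  PC3: 10/59 = 0.1695

Step 3 — cumulative fraction after k components = (λ_1 + ... + λ_k) / Σ λ:
  k = 1: 33/59 = 0.5593
  k = 2: (33 + 16)/59 = 49/59 = 0.8305
  k = 3: (33 + 16 + 10)/59 = 59/59 = 1

Summary (fraction, with percent):

explained: PC1 0.5593 (55.93%), PC2 0.2712 (27.12%), PC3 0.1695 (16.95%);  cumulative: 0.5593, 0.8305, 1


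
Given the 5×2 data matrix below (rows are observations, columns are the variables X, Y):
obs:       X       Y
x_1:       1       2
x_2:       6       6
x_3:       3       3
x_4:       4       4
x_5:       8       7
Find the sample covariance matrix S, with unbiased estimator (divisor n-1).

Step 1 — column means:
  mean(X) = (1 + 6 + 3 + 4 + 8) / 5 = 22/5 = 4.4
  mean(Y) = (2 + 6 + 3 + 4 + 7) / 5 = 22/5 = 4.4

Step 2 — sample covariance S[i,j] = (1/(n-1)) · Σ_k (x_{k,i} - mean_i) · (x_{k,j} - mean_j), with n-1 = 4.
  S[X,X] = ((-3.4)·(-3.4) + (1.6)·(1.6) + (-1.4)·(-1.4) + (-0.4)·(-0.4) + (3.6)·(3.6)) / 4 = 29.2/4 = 7.3
  S[X,Y] = ((-3.4)·(-2.4) + (1.6)·(1.6) + (-1.4)·(-1.4) + (-0.4)·(-0.4) + (3.6)·(2.6)) / 4 = 22.2/4 = 5.55
  S[Y,Y] = ((-2.4)·(-2.4) + (1.6)·(1.6) + (-1.4)·(-1.4) + (-0.4)·(-0.4) + (2.6)·(2.6)) / 4 = 17.2/4 = 4.3

S is symmetric (S[j,i] = S[i,j]). Assembling:

S = [[7.3, 5.55],
 [5.55, 4.3]]


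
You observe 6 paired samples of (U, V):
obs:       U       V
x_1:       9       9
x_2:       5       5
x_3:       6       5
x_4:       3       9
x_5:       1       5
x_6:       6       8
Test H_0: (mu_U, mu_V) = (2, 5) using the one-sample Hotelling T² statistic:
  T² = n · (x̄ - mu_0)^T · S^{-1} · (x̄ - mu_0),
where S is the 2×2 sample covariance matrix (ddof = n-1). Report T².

Step 1 — sample mean vector:
  mean(U) = (9 + 5 + 6 + 3 + 1 + 6) / 6 = 30/6 = 5
  mean(V) = (9 + 5 + 5 + 9 + 5 + 8) / 6 = 41/6 = 6.8333
  x̄ = (5, 6.8333),  deviation x̄ - mu_0 = (5, 6.8333) - (2, 5) = (3, 1.8333).

Step 2 — sample covariance matrix, S[i,j] = (1/(n-1)) · Σ_k (x_{k,i} - mean_i) · (x_{k,j} - mean_j), divisor n-1 = 5:
  S[U,U] = ((4)·(4) + (0)·(0) + (1)·(1) + (-2)·(-2) + (-4)·(-4) + (1)·(1)) / 5 = 38/5 = 7.6
  S[U,V] = ((4)·(2.1667) + (0)·(-1.8333) + (1)·(-1.8333) + (-2)·(2.1667) + (-4)·(-1.8333) + (1)·(1.1667)) / 5 = 11/5 = 2.2
  S[V,V] = ((2.1667)·(2.1667) + (-1.8333)·(-1.8333) + (-1.8333)·(-1.8333) + (2.1667)·(2.1667) + (-1.8333)·(-1.8333) + (1.1667)·(1.1667)) / 5 = 20.8333/5 = 4.1667
  S = [[7.6, 2.2],
 [2.2, 4.1667]].

Step 3 — invert S. det(S) = 7.6·4.1667 - (2.2)² = 26.8267.
  S^{-1} = (1/det) · [[d, -b], [-b, a]] = [[0.1553, -0.082],
 [-0.082, 0.2833]].

Step 4 — quadratic form (x̄ - mu_0)^T · S^{-1} · (x̄ - mu_0):
  S^{-1} · (x̄ - mu_0) = (0.3156, 0.2734),
  (x̄ - mu_0)^T · [...] = (3)·(0.3156) + (1.8333)·(0.2734) = 1.448.

Step 5 — scale by n: T² = 6 · 1.448 = 8.6879.

T² ≈ 8.6879


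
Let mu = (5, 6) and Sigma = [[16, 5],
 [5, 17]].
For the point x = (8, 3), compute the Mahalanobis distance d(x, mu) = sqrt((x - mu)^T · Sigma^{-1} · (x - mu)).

Step 1 — centre the observation: (x - mu) = (3, -3).

Step 2 — invert Sigma. det(Sigma) = 16·17 - (5)² = 247.
  Sigma^{-1} = (1/det) · [[d, -b], [-b, a]] = [[0.0688, -0.0202],
 [-0.0202, 0.0648]].

Step 3 — form the quadratic (x - mu)^T · Sigma^{-1} · (x - mu):
  Sigma^{-1} · (x - mu) = (0.2672, -0.2551).
  (x - mu)^T · [Sigma^{-1} · (x - mu)] = (3)·(0.2672) + (-3)·(-0.2551) = 1.5668.

Step 4 — take square root: d = √(1.5668) ≈ 1.2517.

d(x, mu) = √(1.5668) ≈ 1.2517


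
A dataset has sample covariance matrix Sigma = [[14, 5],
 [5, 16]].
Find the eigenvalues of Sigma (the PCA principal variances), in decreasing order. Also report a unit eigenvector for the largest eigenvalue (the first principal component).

Step 1 — characteristic polynomial of 2×2 Sigma:
  det(Sigma - λI) = λ² - trace · λ + det = 0.
  trace = 14 + 16 = 30, det = 14·16 - (5)² = 199.
Step 2 — discriminant:
  Δ = trace² - 4·det = 900 - 796 = 104.
Step 3 — eigenvalues:
  λ = (trace ± √Δ)/2 = (30 ± 10.198)/2,
  λ_1 = 20.099,  λ_2 = 9.901.

Step 4 — unit eigenvector for λ_1: solve (Sigma - λ_1 I)v = 0. First row:
  (14 - 20.099)·v_x + (5)·v_y = 0, i.e. (-6.099)·v_x + (5)·v_y = 0,
  so v ∝ (b, λ_1 - a) = (5, 6.099) = u.
  ||u|| = √((5)² + (6.099)²) = √(62.198) ≈ 7.8866,
  v_1 = u/||u|| ≈ (0.634, 0.7733) (||v_1|| = 1).

λ_1 = 20.099,  λ_2 = 9.901;  v_1 ≈ (0.634, 0.7733)


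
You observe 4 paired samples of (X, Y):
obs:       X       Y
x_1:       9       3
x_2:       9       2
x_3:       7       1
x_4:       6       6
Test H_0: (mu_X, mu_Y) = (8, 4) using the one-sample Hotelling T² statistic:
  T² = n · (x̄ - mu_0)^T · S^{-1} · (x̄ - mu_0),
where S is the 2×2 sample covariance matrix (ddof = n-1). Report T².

Step 1 — sample mean vector:
  mean(X) = (9 + 9 + 7 + 6) / 4 = 31/4 = 7.75
  mean(Y) = (3 + 2 + 1 + 6) / 4 = 12/4 = 3
  x̄ = (7.75, 3),  deviation x̄ - mu_0 = (7.75, 3) - (8, 4) = (-0.25, -1).

Step 2 — sample covariance matrix, S[i,j] = (1/(n-1)) · Σ_k (x_{k,i} - mean_i) · (x_{k,j} - mean_j), divisor n-1 = 3:
  S[X,X] = ((1.25)·(1.25) + (1.25)·(1.25) + (-0.75)·(-0.75) + (-1.75)·(-1.75)) / 3 = 6.75/3 = 2.25
  S[X,Y] = ((1.25)·(0) + (1.25)·(-1) + (-0.75)·(-2) + (-1.75)·(3)) / 3 = -5/3 = -1.6667
  S[Y,Y] = ((0)·(0) + (-1)·(-1) + (-2)·(-2) + (3)·(3)) / 3 = 14/3 = 4.6667
  S = [[2.25, -1.6667],
 [-1.6667, 4.6667]].

Step 3 — invert S. det(S) = 2.25·4.6667 - (-1.6667)² = 7.7222.
  S^{-1} = (1/det) · [[d, -b], [-b, a]] = [[0.6043, 0.2158],
 [0.2158, 0.2914]].

Step 4 — quadratic form (x̄ - mu_0)^T · S^{-1} · (x̄ - mu_0):
  S^{-1} · (x̄ - mu_0) = (-0.3669, -0.3453),
  (x̄ - mu_0)^T · [...] = (-0.25)·(-0.3669) + (-1)·(-0.3453) = 0.4371.

Step 5 — scale by n: T² = 4 · 0.4371 = 1.7482.

T² ≈ 1.7482


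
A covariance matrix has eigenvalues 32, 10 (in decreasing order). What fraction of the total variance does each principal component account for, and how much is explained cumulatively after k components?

Step 1 — total variance = trace(Sigma) = Σ λ_i = 32 + 10 = 42.

Step 2 — fraction explained by component i = λ_i / Σ λ:
  PC1: 32/42 = 0.7619
  PC2: 10/42 = 0.2381

Step 3 — cumulative fraction after k components = (λ_1 + ... + λ_k) / Σ λ:
  k = 1: 32/42 = 0.7619
  k = 2: (32 + 10)/42 = 42/42 = 1

Summary (fraction, with percent):

explained: PC1 0.7619 (76.19%), PC2 0.2381 (23.81%);  cumulative: 0.7619, 1


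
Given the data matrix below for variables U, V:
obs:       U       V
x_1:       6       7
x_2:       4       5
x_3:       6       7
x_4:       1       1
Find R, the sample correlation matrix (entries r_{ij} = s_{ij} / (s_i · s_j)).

Step 1 — column means:
  mean(U) = (6 + 4 + 6 + 1) / 4 = 17/4 = 4.25
  mean(V) = (7 + 5 + 7 + 1) / 4 = 20/4 = 5

Step 2 — sample variances and covariances s[i,j] = (1/(n-1)) · Σ_k (x_{k,i} - mean_i) · (x_{k,j} - mean_j), with n-1 = 3:
  s[U,U] = ((1.75)·(1.75) + (-0.25)·(-0.25) + (1.75)·(1.75) + (-3.25)·(-3.25)) / 3 = 16.75/3 = 5.5833
  s[U,V] = ((1.75)·(2) + (-0.25)·(0) + (1.75)·(2) + (-3.25)·(-4)) / 3 = 20/3 = 6.6667
  s[V,V] = ((2)·(2) + (0)·(0) + (2)·(2) + (-4)·(-4)) / 3 = 24/3 = 8
  Sample standard deviations s_i = √(s[i,i]):
  s(U) = √(5.5833) = 2.3629
  s(V) = √(8) = 2.8284

Step 3 — r_{ij} = s_{ij} / (s_i · s_j):
  r[U,U] = 1 (diagonal).
  r[U,V] = 6.6667 / (2.3629 · 2.8284) = 6.6667 / 6.6833 = 0.9975
  r[V,V] = 1 (diagonal).

R is symmetric with unit diagonal. Assembling:

R = [[1, 0.9975],
 [0.9975, 1]]


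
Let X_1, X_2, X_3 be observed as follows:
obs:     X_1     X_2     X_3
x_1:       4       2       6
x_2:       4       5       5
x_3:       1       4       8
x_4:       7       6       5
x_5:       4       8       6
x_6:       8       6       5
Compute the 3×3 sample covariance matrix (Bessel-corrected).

Step 1 — column means:
  mean(X_1) = (4 + 4 + 1 + 7 + 4 + 8) / 6 = 28/6 = 4.6667
  mean(X_2) = (2 + 5 + 4 + 6 + 8 + 6) / 6 = 31/6 = 5.1667
  mean(X_3) = (6 + 5 + 8 + 5 + 6 + 5) / 6 = 35/6 = 5.8333

Step 2 — sample covariance S[i,j] = (1/(n-1)) · Σ_k (x_{k,i} - mean_i) · (x_{k,j} - mean_j), with n-1 = 5.
  S[X_1,X_1] = ((-0.6667)·(-0.6667) + (-0.6667)·(-0.6667) + (-3.6667)·(-3.6667) + (2.3333)·(2.3333) + (-0.6667)·(-0.6667) + (3.3333)·(3.3333)) / 5 = 31.3333/5 = 6.2667
  S[X_1,X_2] = ((-0.6667)·(-3.1667) + (-0.6667)·(-0.1667) + (-3.6667)·(-1.1667) + (2.3333)·(0.8333) + (-0.6667)·(2.8333) + (3.3333)·(0.8333)) / 5 = 9.3333/5 = 1.8667
  S[X_1,X_3] = ((-0.6667)·(0.1667) + (-0.6667)·(-0.8333) + (-3.6667)·(2.1667) + (2.3333)·(-0.8333) + (-0.6667)·(0.1667) + (3.3333)·(-0.8333)) / 5 = -12.3333/5 = -2.4667
  S[X_2,X_2] = ((-3.1667)·(-3.1667) + (-0.1667)·(-0.1667) + (-1.1667)·(-1.1667) + (0.8333)·(0.8333) + (2.8333)·(2.8333) + (0.8333)·(0.8333)) / 5 = 20.8333/5 = 4.1667
  S[X_2,X_3] = ((-3.1667)·(0.1667) + (-0.1667)·(-0.8333) + (-1.1667)·(2.1667) + (0.8333)·(-0.8333) + (2.8333)·(0.1667) + (0.8333)·(-0.8333)) / 5 = -3.8333/5 = -0.7667
  S[X_3,X_3] = ((0.1667)·(0.1667) + (-0.8333)·(-0.8333) + (2.1667)·(2.1667) + (-0.8333)·(-0.8333) + (0.1667)·(0.1667) + (-0.8333)·(-0.8333)) / 5 = 6.8333/5 = 1.3667

S is symmetric (S[j,i] = S[i,j]). Assembling:

S = [[6.2667, 1.8667, -2.4667],
 [1.8667, 4.1667, -0.7667],
 [-2.4667, -0.7667, 1.3667]]


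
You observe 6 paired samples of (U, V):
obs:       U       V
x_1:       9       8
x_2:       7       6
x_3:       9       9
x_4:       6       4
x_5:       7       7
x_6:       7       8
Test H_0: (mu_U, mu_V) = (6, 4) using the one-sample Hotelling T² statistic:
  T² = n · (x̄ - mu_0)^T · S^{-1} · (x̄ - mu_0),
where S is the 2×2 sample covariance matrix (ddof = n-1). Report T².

Step 1 — sample mean vector:
  mean(U) = (9 + 7 + 9 + 6 + 7 + 7) / 6 = 45/6 = 7.5
  mean(V) = (8 + 6 + 9 + 4 + 7 + 8) / 6 = 42/6 = 7
  x̄ = (7.5, 7),  deviation x̄ - mu_0 = (7.5, 7) - (6, 4) = (1.5, 3).

Step 2 — sample covariance matrix, S[i,j] = (1/(n-1)) · Σ_k (x_{k,i} - mean_i) · (x_{k,j} - mean_j), divisor n-1 = 5:
  S[U,U] = ((1.5)·(1.5) + (-0.5)·(-0.5) + (1.5)·(1.5) + (-1.5)·(-1.5) + (-0.5)·(-0.5) + (-0.5)·(-0.5)) / 5 = 7.5/5 = 1.5
  S[U,V] = ((1.5)·(1) + (-0.5)·(-1) + (1.5)·(2) + (-1.5)·(-3) + (-0.5)·(0) + (-0.5)·(1)) / 5 = 9/5 = 1.8
  S[V,V] = ((1)·(1) + (-1)·(-1) + (2)·(2) + (-3)·(-3) + (0)·(0) + (1)·(1)) / 5 = 16/5 = 3.2
  S = [[1.5, 1.8],
 [1.8, 3.2]].

Step 3 — invert S. det(S) = 1.5·3.2 - (1.8)² = 1.56.
  S^{-1} = (1/det) · [[d, -b], [-b, a]] = [[2.0513, -1.1538],
 [-1.1538, 0.9615]].

Step 4 — quadratic form (x̄ - mu_0)^T · S^{-1} · (x̄ - mu_0):
  S^{-1} · (x̄ - mu_0) = (-0.3846, 1.1538),
  (x̄ - mu_0)^T · [...] = (1.5)·(-0.3846) + (3)·(1.1538) = 2.8846.

Step 5 — scale by n: T² = 6 · 2.8846 = 17.3077.

T² ≈ 17.3077


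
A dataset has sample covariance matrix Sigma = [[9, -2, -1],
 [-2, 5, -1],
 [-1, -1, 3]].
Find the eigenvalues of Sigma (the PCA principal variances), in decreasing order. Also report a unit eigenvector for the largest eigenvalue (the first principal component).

Step 1 — characteristic polynomial p(λ) = det(λI - Sigma) = λ³ - tr·λ² + c_1·λ - det, where tr = trace, c_1 = sum of the principal 2×2 minors, det = det(Sigma):
  tr = 9 + 5 + 3 = 17,
  c_1 = (9·5 - (-2)²) + (9·3 - (-1)²) + (5·3 - (-1)²) = 41 + 26 + 14 = 81,
  det = 9·(5·3 - (-1)²) - (-2)·((-2)·3 - (-1)·(-1)) + (-1)·((-2)·(-1) - 5·(-1)) = 9·(14) - (-2)·(-7) + (-1)·(7) = 105.
  So p(λ) = λ³ - 17λ² + 81λ - 105.
Step 2 — look for an integer root (rational root theorem: any rational root is an integer divisor of 105). Testing λ = 5:
  p(5) = 125 - 425 + 405 - 105 = 0  ✓
  Dividing out (λ - 5): p(λ) = (λ - 5)(λ² - 12λ + 21).
Step 3 — remaining eigenvalues from the quadratic λ² - 12λ + 21 = 0:
  Δ = 12² - 4·21 = 144 - 84 = 60,  λ = (12 ± √60)/2 = (12 ± 7.746)/2 ≈ 9.873 or 2.127.
  Sorted: λ_1 = 9.873,  λ_2 = 5,  λ_3 = 2.127  (check: sum = 17 = tr ✓).

Step 4 — unit eigenvector for λ_1 ≈ 9.873: v spans the null space of (Sigma - λ_1 I), whose rows are
  r_1 = (-0.873, -2, -1),  r_2 = (-2, -4.873, -1),  r_3 = (-1, -1, -6.873).
  v is orthogonal to every row, so take v ∝ r_2 × r_3 = ((-4.873)·(-6.873) - (-1)·(-1), (-1)·(-1) - (-2)·(-6.873), (-2)·(-1) - (-4.873)·(-1)) ≈ (32.4919, -12.746, -2.873).
  Let u = (32.4919, -12.746, -2.873).
  ||u|| = √((32.4919)² + (-12.746)² + (-2.873)²) = √(1226.4394) ≈ 35.0206,  v_1 = u/||u|| ≈ (0.9278, -0.364, -0.082) (||v_1|| = 1).

λ_1 = 9.873,  λ_2 = 5,  λ_3 = 2.127;  v_1 ≈ (0.9278, -0.364, -0.082)


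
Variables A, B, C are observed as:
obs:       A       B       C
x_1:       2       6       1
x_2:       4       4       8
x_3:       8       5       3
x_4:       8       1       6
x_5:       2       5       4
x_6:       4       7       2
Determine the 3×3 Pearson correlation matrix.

Step 1 — column means:
  mean(A) = (2 + 4 + 8 + 8 + 2 + 4) / 6 = 28/6 = 4.6667
  mean(B) = (6 + 4 + 5 + 1 + 5 + 7) / 6 = 28/6 = 4.6667
  mean(C) = (1 + 8 + 3 + 6 + 4 + 2) / 6 = 24/6 = 4

Step 2 — sample variances and covariances s[i,j] = (1/(n-1)) · Σ_k (x_{k,i} - mean_i) · (x_{k,j} - mean_j), with n-1 = 5:
  s[A,A] = ((-2.6667)·(-2.6667) + (-0.6667)·(-0.6667) + (3.3333)·(3.3333) + (3.3333)·(3.3333) + (-2.6667)·(-2.6667) + (-0.6667)·(-0.6667)) / 5 = 37.3333/5 = 7.4667
  s[A,B] = ((-2.6667)·(1.3333) + (-0.6667)·(-0.6667) + (3.3333)·(0.3333) + (3.3333)·(-3.6667) + (-2.6667)·(0.3333) + (-0.6667)·(2.3333)) / 5 = -16.6667/5 = -3.3333
  s[A,C] = ((-2.6667)·(-3) + (-0.6667)·(4) + (3.3333)·(-1) + (3.3333)·(2) + (-2.6667)·(0) + (-0.6667)·(-2)) / 5 = 10/5 = 2
  s[B,B] = ((1.3333)·(1.3333) + (-0.6667)·(-0.6667) + (0.3333)·(0.3333) + (-3.6667)·(-3.6667) + (0.3333)·(0.3333) + (2.3333)·(2.3333)) / 5 = 21.3333/5 = 4.2667
  s[B,C] = ((1.3333)·(-3) + (-0.6667)·(4) + (0.3333)·(-1) + (-3.6667)·(2) + (0.3333)·(0) + (2.3333)·(-2)) / 5 = -19/5 = -3.8
  s[C,C] = ((-3)·(-3) + (4)·(4) + (-1)·(-1) + (2)·(2) + (0)·(0) + (-2)·(-2)) / 5 = 34/5 = 6.8
  Sample standard deviations s_i = √(s[i,i]):
  s(A) = √(7.4667) = 2.7325
  s(B) = √(4.2667) = 2.0656
  s(C) = √(6.8) = 2.6077

Step 3 — r_{ij} = s_{ij} / (s_i · s_j):
  r[A,A] = 1 (diagonal).
  r[A,B] = -3.3333 / (2.7325 · 2.0656) = -3.3333 / 5.6443 = -0.5906
  r[A,C] = 2 / (2.7325 · 2.6077) = 2 / 7.1255 = 0.2807
  r[B,B] = 1 (diagonal).
  r[B,C] = -3.8 / (2.0656 · 2.6077) = -3.8 / 5.3864 = -0.7055
  r[C,C] = 1 (diagonal).

R is symmetric with unit diagonal. Assembling:

R = [[1, -0.5906, 0.2807],
 [-0.5906, 1, -0.7055],
 [0.2807, -0.7055, 1]]


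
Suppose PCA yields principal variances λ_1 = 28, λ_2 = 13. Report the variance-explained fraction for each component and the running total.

Step 1 — total variance = trace(Sigma) = Σ λ_i = 28 + 13 = 41.

Step 2 — fraction explained by component i = λ_i / Σ λ:
  PC1: 28/41 = 0.6829
  PC2: 13/41 = 0.3171

Step 3 — cumulative fraction after k components = (λ_1 + ... + λ_k) / Σ λ:
  k = 1: 28/41 = 0.6829
  k = 2: (28 + 13)/41 = 41/41 = 1

Summary (fraction, with percent):

explained: PC1 0.6829 (68.29%), PC2 0.3171 (31.71%);  cumulative: 0.6829, 1


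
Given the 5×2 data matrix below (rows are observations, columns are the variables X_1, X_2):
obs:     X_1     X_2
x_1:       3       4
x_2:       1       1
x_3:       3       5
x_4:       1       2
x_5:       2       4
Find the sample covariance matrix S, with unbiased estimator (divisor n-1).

Step 1 — column means:
  mean(X_1) = (3 + 1 + 3 + 1 + 2) / 5 = 10/5 = 2
  mean(X_2) = (4 + 1 + 5 + 2 + 4) / 5 = 16/5 = 3.2

Step 2 — sample covariance S[i,j] = (1/(n-1)) · Σ_k (x_{k,i} - mean_i) · (x_{k,j} - mean_j), with n-1 = 4.
  S[X_1,X_1] = ((1)·(1) + (-1)·(-1) + (1)·(1) + (-1)·(-1) + (0)·(0)) / 4 = 4/4 = 1
  S[X_1,X_2] = ((1)·(0.8) + (-1)·(-2.2) + (1)·(1.8) + (-1)·(-1.2) + (0)·(0.8)) / 4 = 6/4 = 1.5
  S[X_2,X_2] = ((0.8)·(0.8) + (-2.2)·(-2.2) + (1.8)·(1.8) + (-1.2)·(-1.2) + (0.8)·(0.8)) / 4 = 10.8/4 = 2.7

S is symmetric (S[j,i] = S[i,j]). Assembling:

S = [[1, 1.5],
 [1.5, 2.7]]


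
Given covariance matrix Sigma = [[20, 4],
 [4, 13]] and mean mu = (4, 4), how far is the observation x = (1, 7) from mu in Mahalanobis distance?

Step 1 — centre the observation: (x - mu) = (-3, 3).

Step 2 — invert Sigma. det(Sigma) = 20·13 - (4)² = 244.
  Sigma^{-1} = (1/det) · [[d, -b], [-b, a]] = [[0.0533, -0.0164],
 [-0.0164, 0.082]].

Step 3 — form the quadratic (x - mu)^T · Sigma^{-1} · (x - mu):
  Sigma^{-1} · (x - mu) = (-0.209, 0.2951).
  (x - mu)^T · [Sigma^{-1} · (x - mu)] = (-3)·(-0.209) + (3)·(0.2951) = 1.5123.

Step 4 — take square root: d = √(1.5123) ≈ 1.2298.

d(x, mu) = √(1.5123) ≈ 1.2298


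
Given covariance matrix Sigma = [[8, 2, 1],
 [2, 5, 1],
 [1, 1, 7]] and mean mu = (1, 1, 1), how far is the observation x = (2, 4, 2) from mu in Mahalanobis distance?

Step 1 — centre the observation: (x - mu) = (1, 3, 1).

Step 2 — invert Sigma (cofactor / det for 3×3, or solve directly):
  Sigma^{-1} = [[0.1399, -0.0535, -0.0123],
 [-0.0535, 0.2263, -0.0247],
 [-0.0123, -0.0247, 0.1481]].

Step 3 — form the quadratic (x - mu)^T · Sigma^{-1} · (x - mu):
  Sigma^{-1} · (x - mu) = (-0.0329, 0.6008, 0.0617).
  (x - mu)^T · [Sigma^{-1} · (x - mu)] = (1)·(-0.0329) + (3)·(0.6008) + (1)·(0.0617) = 1.8313.

Step 4 — take square root: d = √(1.8313) ≈ 1.3532.

d(x, mu) = √(1.8313) ≈ 1.3532


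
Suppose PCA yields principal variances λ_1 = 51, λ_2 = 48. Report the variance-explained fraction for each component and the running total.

Step 1 — total variance = trace(Sigma) = Σ λ_i = 51 + 48 = 99.

Step 2 — fraction explained by component i = λ_i / Σ λ:
  PC1: 51/99 = 0.5152
  PC2: 48/99 = 0.4848

Step 3 — cumulative fraction after k components = (λ_1 + ... + λ_k) / Σ λ:
  k = 1: 51/99 = 0.5152
  k = 2: (51 + 48)/99 = 99/99 = 1

Summary (fraction, with percent):

explained: PC1 0.5152 (51.52%), PC2 0.4848 (48.48%);  cumulative: 0.5152, 1


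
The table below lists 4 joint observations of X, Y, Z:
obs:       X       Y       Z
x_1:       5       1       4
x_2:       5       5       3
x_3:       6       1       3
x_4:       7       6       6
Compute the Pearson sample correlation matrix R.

Step 1 — column means:
  mean(X) = (5 + 5 + 6 + 7) / 4 = 23/4 = 5.75
  mean(Y) = (1 + 5 + 1 + 6) / 4 = 13/4 = 3.25
  mean(Z) = (4 + 3 + 3 + 6) / 4 = 16/4 = 4

Step 2 — sample variances and covariances s[i,j] = (1/(n-1)) · Σ_k (x_{k,i} - mean_i) · (x_{k,j} - mean_j), with n-1 = 3:
  s[X,X] = ((-0.75)·(-0.75) + (-0.75)·(-0.75) + (0.25)·(0.25) + (1.25)·(1.25)) / 3 = 2.75/3 = 0.9167
  s[X,Y] = ((-0.75)·(-2.25) + (-0.75)·(1.75) + (0.25)·(-2.25) + (1.25)·(2.75)) / 3 = 3.25/3 = 1.0833
  s[X,Z] = ((-0.75)·(0) + (-0.75)·(-1) + (0.25)·(-1) + (1.25)·(2)) / 3 = 3/3 = 1
  s[Y,Y] = ((-2.25)·(-2.25) + (1.75)·(1.75) + (-2.25)·(-2.25) + (2.75)·(2.75)) / 3 = 20.75/3 = 6.9167
  s[Y,Z] = ((-2.25)·(0) + (1.75)·(-1) + (-2.25)·(-1) + (2.75)·(2)) / 3 = 6/3 = 2
  s[Z,Z] = ((0)·(0) + (-1)·(-1) + (-1)·(-1) + (2)·(2)) / 3 = 6/3 = 2
  Sample standard deviations s_i = √(s[i,i]):
  s(X) = √(0.9167) = 0.9574
  s(Y) = √(6.9167) = 2.63
  s(Z) = √(2) = 1.4142

Step 3 — r_{ij} = s_{ij} / (s_i · s_j):
  r[X,X] = 1 (diagonal).
  r[X,Y] = 1.0833 / (0.9574 · 2.63) = 1.0833 / 2.518 = 0.4302
  r[X,Z] = 1 / (0.9574 · 1.4142) = 1 / 1.354 = 0.7385
  r[Y,Y] = 1 (diagonal).
  r[Y,Z] = 2 / (2.63 · 1.4142) = 2 / 3.7193 = 0.5377
  r[Z,Z] = 1 (diagonal).

R is symmetric with unit diagonal. Assembling:

R = [[1, 0.4302, 0.7385],
 [0.4302, 1, 0.5377],
 [0.7385, 0.5377, 1]]


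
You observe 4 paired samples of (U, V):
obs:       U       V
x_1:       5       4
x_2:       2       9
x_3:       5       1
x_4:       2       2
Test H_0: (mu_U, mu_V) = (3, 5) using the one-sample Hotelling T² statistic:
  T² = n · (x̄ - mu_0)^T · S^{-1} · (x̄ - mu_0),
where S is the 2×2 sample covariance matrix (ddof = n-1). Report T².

Step 1 — sample mean vector:
  mean(U) = (5 + 2 + 5 + 2) / 4 = 14/4 = 3.5
  mean(V) = (4 + 9 + 1 + 2) / 4 = 16/4 = 4
  x̄ = (3.5, 4),  deviation x̄ - mu_0 = (3.5, 4) - (3, 5) = (0.5, -1).

Step 2 — sample covariance matrix, S[i,j] = (1/(n-1)) · Σ_k (x_{k,i} - mean_i) · (x_{k,j} - mean_j), divisor n-1 = 3:
  S[U,U] = ((1.5)·(1.5) + (-1.5)·(-1.5) + (1.5)·(1.5) + (-1.5)·(-1.5)) / 3 = 9/3 = 3
  S[U,V] = ((1.5)·(0) + (-1.5)·(5) + (1.5)·(-3) + (-1.5)·(-2)) / 3 = -9/3 = -3
  S[V,V] = ((0)·(0) + (5)·(5) + (-3)·(-3) + (-2)·(-2)) / 3 = 38/3 = 12.6667
  S = [[3, -3],
 [-3, 12.6667]].

Step 3 — invert S. det(S) = 3·12.6667 - (-3)² = 29.
  S^{-1} = (1/det) · [[d, -b], [-b, a]] = [[0.4368, 0.1034],
 [0.1034, 0.1034]].

Step 4 — quadratic form (x̄ - mu_0)^T · S^{-1} · (x̄ - mu_0):
  S^{-1} · (x̄ - mu_0) = (0.1149, -0.0517),
  (x̄ - mu_0)^T · [...] = (0.5)·(0.1149) + (-1)·(-0.0517) = 0.1092.

Step 5 — scale by n: T² = 4 · 0.1092 = 0.4368.

T² ≈ 0.4368


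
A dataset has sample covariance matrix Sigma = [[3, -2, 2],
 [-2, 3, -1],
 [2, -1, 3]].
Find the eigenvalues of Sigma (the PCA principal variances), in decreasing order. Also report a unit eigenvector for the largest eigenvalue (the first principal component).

Step 1 — characteristic polynomial p(λ) = det(λI - Sigma) = λ³ - tr·λ² + c_1·λ - det, where tr = trace, c_1 = sum of the principal 2×2 minors, det = det(Sigma):
  tr = 3 + 3 + 3 = 9,
  c_1 = (3·3 - (-2)²) + (3·3 - (2)²) + (3·3 - (-1)²) = 5 + 5 + 8 = 18,
  det = 3·(3·3 - (-1)²) - (-2)·((-2)·3 - (-1)·(2)) + (2)·((-2)·(-1) - 3·(2)) = 3·(8) - (-2)·(-4) + (2)·(-4) = 8.
  So p(λ) = λ³ - 9λ² + 18λ - 8.
Step 2 — look for an integer root (rational root theorem: any rational root is an integer divisor of 8). Testing λ = 2:
  p(2) = 8 - 36 + 36 - 8 = 0  ✓
  Dividing out (λ - 2): p(λ) = (λ - 2)(λ² - 7λ + 4).
Step 3 — remaining eigenvalues from the quadratic λ² - 7λ + 4 = 0:
  Δ = 7² - 4·4 = 49 - 16 = 33,  λ = (7 ± √33)/2 = (7 ± 5.7446)/2 ≈ 6.3723 or 0.6277.
  Sorted: λ_1 = 6.3723,  λ_2 = 2,  λ_3 = 0.6277  (check: sum = 9 = tr ✓).

Step 4 — unit eigenvector for λ_1 ≈ 6.3723: v spans the null space of (Sigma - λ_1 I), whose rows are
  r_1 = (-3.3723, -2, 2),  r_2 = (-2, -3.3723, -1),  r_3 = (2, -1, -3.3723).
  v is orthogonal to every row, so take v ∝ r_1 × r_2 = ((-2)·(-1) - (2)·(-3.3723), (2)·(-2) - (-3.3723)·(-1), (-3.3723)·(-3.3723) - (-2)·(-2)) ≈ (8.7446, -7.3723, 7.3723).
  Let u = (8.7446, -7.3723, 7.3723).
  ||u|| = √((8.7446)² + (-7.3723)² + (7.3723)²) = √(185.1684) ≈ 13.6077,  v_1 = u/||u|| ≈ (0.6426, -0.5418, 0.5418) (||v_1|| = 1).

λ_1 = 6.3723,  λ_2 = 2,  λ_3 = 0.6277;  v_1 ≈ (0.6426, -0.5418, 0.5418)


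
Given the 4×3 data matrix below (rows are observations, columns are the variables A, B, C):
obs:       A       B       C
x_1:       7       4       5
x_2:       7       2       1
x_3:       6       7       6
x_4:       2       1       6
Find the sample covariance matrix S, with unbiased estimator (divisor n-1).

Step 1 — column means:
  mean(A) = (7 + 7 + 6 + 2) / 4 = 22/4 = 5.5
  mean(B) = (4 + 2 + 7 + 1) / 4 = 14/4 = 3.5
  mean(C) = (5 + 1 + 6 + 6) / 4 = 18/4 = 4.5

Step 2 — sample covariance S[i,j] = (1/(n-1)) · Σ_k (x_{k,i} - mean_i) · (x_{k,j} - mean_j), with n-1 = 3.
  S[A,A] = ((1.5)·(1.5) + (1.5)·(1.5) + (0.5)·(0.5) + (-3.5)·(-3.5)) / 3 = 17/3 = 5.6667
  S[A,B] = ((1.5)·(0.5) + (1.5)·(-1.5) + (0.5)·(3.5) + (-3.5)·(-2.5)) / 3 = 9/3 = 3
  S[A,C] = ((1.5)·(0.5) + (1.5)·(-3.5) + (0.5)·(1.5) + (-3.5)·(1.5)) / 3 = -9/3 = -3
  S[B,B] = ((0.5)·(0.5) + (-1.5)·(-1.5) + (3.5)·(3.5) + (-2.5)·(-2.5)) / 3 = 21/3 = 7
  S[B,C] = ((0.5)·(0.5) + (-1.5)·(-3.5) + (3.5)·(1.5) + (-2.5)·(1.5)) / 3 = 7/3 = 2.3333
  S[C,C] = ((0.5)·(0.5) + (-3.5)·(-3.5) + (1.5)·(1.5) + (1.5)·(1.5)) / 3 = 17/3 = 5.6667

S is symmetric (S[j,i] = S[i,j]). Assembling:

S = [[5.6667, 3, -3],
 [3, 7, 2.3333],
 [-3, 2.3333, 5.6667]]
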